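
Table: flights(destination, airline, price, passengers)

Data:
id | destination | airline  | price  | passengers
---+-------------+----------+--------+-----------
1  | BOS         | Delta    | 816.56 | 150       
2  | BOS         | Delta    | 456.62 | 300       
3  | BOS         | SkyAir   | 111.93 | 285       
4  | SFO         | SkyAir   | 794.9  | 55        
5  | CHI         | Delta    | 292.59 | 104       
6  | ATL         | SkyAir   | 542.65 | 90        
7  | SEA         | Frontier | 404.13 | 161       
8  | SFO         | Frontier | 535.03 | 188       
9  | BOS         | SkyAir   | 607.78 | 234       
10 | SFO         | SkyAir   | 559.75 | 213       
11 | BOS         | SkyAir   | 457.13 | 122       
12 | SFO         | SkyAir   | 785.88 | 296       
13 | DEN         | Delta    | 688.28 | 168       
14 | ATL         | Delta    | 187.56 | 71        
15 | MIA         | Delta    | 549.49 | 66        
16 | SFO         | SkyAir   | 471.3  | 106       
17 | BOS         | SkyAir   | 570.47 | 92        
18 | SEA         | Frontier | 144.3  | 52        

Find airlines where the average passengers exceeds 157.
SELECT airline, AVG(passengers)
FROM flights
GROUP BY airline
HAVING AVG(passengers) > 157

Result:
  SkyAir: avg=165.89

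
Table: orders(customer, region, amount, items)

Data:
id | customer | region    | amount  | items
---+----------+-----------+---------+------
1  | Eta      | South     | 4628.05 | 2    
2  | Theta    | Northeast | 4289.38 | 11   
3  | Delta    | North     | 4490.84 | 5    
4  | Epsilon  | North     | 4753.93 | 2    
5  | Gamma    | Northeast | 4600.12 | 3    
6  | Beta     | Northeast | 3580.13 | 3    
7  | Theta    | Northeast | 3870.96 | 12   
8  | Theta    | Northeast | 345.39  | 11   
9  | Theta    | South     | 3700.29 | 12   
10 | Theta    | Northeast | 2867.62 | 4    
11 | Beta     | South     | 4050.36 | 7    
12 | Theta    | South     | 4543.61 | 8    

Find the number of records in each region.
SELECT region, COUNT(*) as count
FROM orders
GROUP BY region

Result:
  North: 2
  Northeast: 6
  South: 4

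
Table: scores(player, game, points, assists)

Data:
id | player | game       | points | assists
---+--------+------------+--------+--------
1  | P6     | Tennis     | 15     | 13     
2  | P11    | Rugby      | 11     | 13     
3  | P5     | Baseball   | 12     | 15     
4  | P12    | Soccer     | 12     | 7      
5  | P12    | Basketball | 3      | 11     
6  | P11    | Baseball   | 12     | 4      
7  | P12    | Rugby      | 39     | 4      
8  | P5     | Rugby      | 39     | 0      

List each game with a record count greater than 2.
SELECT game, COUNT(*) as cnt
FROM scores
GROUP BY game
HAVING COUNT(*) > 2

Result:
  Rugby: 3

Note: HAVING filters groups after aggregation, WHERE filters rows before.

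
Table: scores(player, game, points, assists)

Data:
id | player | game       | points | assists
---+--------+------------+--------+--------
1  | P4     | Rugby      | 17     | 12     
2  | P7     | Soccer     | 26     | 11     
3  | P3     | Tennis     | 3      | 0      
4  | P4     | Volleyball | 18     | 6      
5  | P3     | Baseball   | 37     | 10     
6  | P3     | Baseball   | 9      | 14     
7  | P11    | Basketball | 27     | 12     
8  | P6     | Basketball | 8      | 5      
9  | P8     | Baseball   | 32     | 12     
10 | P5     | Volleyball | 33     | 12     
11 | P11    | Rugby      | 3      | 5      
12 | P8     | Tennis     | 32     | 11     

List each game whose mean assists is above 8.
SELECT game, AVG(assists)
FROM scores
GROUP BY game
HAVING AVG(assists) > 8

Result:
  Baseball: avg=12.00
  Basketball: avg=8.50
  Rugby: avg=8.50
  Soccer: avg=11.00
  Volleyball: avg=9.00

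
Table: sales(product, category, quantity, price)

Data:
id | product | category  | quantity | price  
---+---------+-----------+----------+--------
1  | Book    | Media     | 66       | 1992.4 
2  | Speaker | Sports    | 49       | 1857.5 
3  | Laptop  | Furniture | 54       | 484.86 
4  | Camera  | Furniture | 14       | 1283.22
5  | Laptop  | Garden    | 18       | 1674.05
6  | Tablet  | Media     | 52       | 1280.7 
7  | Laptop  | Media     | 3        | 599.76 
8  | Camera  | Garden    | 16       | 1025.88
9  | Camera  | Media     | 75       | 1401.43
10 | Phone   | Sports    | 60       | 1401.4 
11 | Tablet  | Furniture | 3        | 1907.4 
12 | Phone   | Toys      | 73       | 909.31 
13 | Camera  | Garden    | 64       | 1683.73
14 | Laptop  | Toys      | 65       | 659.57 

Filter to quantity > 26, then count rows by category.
SELECT category, COUNT(*)
FROM sales
WHERE quantity > 26
GROUP BY category

Note: WHERE filters rows before grouping.

Result:
  Furniture: 1
  Garden: 1
  Media: 3
  Sports: 2
  Toys: 2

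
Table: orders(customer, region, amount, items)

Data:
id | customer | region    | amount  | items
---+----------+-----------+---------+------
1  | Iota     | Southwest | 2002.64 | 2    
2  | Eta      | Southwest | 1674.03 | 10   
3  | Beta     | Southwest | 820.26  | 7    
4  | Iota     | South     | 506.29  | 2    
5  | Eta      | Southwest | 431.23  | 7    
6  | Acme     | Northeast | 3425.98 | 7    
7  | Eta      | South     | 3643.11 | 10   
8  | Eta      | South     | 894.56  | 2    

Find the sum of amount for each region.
SELECT region, SUM(amount) as result
FROM orders
GROUP BY region

Result:
  Northeast: 3425.98
  South: 5043.96
  Southwest: 4928.16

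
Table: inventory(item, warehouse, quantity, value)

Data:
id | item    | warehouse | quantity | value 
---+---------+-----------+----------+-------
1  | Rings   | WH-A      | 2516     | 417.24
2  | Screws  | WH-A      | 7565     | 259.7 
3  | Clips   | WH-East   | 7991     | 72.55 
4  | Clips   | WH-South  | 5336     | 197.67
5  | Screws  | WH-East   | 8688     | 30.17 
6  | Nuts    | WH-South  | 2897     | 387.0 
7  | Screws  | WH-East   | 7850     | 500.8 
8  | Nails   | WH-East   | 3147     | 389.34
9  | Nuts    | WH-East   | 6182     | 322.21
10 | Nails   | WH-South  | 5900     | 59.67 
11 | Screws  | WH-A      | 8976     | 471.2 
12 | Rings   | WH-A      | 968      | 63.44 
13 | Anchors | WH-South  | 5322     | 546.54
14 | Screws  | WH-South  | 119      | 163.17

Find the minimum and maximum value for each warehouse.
SELECT warehouse, MIN(value), MAX(value)
FROM inventory
GROUP BY warehouse

Result:
  WH-A: min=63.44, max=471.20
  WH-East: min=30.17, max=500.80
  WH-South: min=59.67, max=546.54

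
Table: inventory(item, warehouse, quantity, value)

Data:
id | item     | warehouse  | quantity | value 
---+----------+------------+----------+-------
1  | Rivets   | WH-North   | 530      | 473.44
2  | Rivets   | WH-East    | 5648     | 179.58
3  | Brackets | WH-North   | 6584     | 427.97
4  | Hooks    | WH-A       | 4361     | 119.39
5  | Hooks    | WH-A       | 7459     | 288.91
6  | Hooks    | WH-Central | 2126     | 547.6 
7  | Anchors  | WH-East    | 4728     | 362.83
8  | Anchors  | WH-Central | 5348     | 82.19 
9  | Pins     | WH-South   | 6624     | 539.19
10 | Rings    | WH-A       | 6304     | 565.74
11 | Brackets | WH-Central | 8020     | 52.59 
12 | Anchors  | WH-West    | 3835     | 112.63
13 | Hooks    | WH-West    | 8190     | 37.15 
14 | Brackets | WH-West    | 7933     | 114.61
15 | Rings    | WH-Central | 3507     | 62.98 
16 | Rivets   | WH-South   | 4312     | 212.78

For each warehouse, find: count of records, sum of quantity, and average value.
SELECT warehouse,
       COUNT(*) as cnt,
       SUM(quantity) as total_quantity,
       AVG(value) as avg_value
FROM inventory
GROUP BY warehouse

Result:
  WH-A: 3 records, 18124 total quantity, 324.68 avg value
  WH-Central: 4 records, 19001 total quantity, 186.34 avg value
  WH-East: 2 records, 10376 total quantity, 271.21 avg value
  WH-North: 2 records, 7114 total quantity, 450.71 avg value
  WH-South: 2 records, 10936 total quantity, 375.99 avg value
  WH-West: 3 records, 19958 total quantity, 88.13 avg value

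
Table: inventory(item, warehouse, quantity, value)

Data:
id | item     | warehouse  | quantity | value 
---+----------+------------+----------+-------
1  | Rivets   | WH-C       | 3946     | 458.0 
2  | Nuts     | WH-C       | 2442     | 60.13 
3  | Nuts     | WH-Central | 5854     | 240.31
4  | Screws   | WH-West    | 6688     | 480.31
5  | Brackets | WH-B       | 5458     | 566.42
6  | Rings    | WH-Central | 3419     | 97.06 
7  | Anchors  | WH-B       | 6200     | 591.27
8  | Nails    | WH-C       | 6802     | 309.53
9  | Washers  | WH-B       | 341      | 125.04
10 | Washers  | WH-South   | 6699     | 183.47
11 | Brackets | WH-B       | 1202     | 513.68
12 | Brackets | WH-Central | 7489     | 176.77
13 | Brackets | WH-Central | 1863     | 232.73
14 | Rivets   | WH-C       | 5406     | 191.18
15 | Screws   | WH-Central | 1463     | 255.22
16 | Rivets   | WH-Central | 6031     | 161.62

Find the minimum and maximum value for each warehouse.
SELECT warehouse, MIN(value), MAX(value)
FROM inventory
GROUP BY warehouse

Result:
  WH-B: min=125.04, max=591.27
  WH-C: min=60.13, max=458.00
  WH-Central: min=97.06, max=255.22
  WH-South: min=183.47, max=183.47
  WH-West: min=480.31, max=480.31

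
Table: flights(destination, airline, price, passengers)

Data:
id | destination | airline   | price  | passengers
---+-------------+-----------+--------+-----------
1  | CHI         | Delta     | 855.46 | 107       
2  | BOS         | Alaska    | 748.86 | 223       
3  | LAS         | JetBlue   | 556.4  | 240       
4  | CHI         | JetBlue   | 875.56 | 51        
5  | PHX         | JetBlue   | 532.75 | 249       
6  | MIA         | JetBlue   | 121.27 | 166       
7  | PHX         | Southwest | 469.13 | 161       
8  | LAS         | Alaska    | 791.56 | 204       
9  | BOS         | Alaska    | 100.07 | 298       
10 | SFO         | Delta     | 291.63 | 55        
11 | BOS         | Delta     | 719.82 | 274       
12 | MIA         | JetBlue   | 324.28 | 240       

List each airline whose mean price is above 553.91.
SELECT airline, AVG(price)
FROM flights
GROUP BY airline
HAVING AVG(price) > 553.91

Result:
  Delta: avg=622.30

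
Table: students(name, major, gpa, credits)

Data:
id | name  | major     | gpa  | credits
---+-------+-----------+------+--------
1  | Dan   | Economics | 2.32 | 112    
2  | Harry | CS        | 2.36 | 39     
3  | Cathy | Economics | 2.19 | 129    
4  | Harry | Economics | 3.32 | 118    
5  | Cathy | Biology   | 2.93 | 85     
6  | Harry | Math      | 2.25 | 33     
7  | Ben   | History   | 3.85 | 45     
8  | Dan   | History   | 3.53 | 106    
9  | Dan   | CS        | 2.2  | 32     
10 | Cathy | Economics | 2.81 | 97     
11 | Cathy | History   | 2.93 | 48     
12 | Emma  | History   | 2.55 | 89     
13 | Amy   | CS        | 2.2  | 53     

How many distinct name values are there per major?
SELECT major, COUNT(DISTINCT name)
FROM students
GROUP BY major

Result:
  Biology: 1 distinct
  CS: 3 distinct
  Economics: 3 distinct
  History: 4 distinct
  Math: 1 distinct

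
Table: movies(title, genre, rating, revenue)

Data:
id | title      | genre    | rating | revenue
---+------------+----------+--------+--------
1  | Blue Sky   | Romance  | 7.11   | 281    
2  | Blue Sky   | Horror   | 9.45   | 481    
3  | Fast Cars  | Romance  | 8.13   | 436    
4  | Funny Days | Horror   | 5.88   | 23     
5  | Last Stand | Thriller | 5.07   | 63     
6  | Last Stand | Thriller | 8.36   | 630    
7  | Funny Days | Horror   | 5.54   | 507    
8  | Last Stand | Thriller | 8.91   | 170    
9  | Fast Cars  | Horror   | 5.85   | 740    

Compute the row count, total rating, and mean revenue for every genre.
SELECT genre,
       COUNT(*) as cnt,
       SUM(rating) as total_rating,
       AVG(revenue) as avg_revenue
FROM movies
GROUP BY genre

Result:
  Horror: 4 records, 26.72 total rating, 437.75 avg revenue
  Romance: 2 records, 15.24 total rating, 358.50 avg revenue
  Thriller: 3 records, 22.34 total rating, 287.67 avg revenue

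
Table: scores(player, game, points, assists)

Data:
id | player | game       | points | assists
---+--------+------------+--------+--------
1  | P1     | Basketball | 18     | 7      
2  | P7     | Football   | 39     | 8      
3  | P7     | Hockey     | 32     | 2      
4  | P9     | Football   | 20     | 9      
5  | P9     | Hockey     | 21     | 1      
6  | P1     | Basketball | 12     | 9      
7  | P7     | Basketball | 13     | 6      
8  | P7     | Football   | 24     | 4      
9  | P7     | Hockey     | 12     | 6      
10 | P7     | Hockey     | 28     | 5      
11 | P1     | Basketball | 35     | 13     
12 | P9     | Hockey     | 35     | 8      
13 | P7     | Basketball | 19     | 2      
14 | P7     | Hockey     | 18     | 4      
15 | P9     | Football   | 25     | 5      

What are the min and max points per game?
SELECT game, MIN(points), MAX(points)
FROM scores
GROUP BY game

Result:
  Basketball: min=12, max=35
  Football: min=20, max=39
  Hockey: min=12, max=35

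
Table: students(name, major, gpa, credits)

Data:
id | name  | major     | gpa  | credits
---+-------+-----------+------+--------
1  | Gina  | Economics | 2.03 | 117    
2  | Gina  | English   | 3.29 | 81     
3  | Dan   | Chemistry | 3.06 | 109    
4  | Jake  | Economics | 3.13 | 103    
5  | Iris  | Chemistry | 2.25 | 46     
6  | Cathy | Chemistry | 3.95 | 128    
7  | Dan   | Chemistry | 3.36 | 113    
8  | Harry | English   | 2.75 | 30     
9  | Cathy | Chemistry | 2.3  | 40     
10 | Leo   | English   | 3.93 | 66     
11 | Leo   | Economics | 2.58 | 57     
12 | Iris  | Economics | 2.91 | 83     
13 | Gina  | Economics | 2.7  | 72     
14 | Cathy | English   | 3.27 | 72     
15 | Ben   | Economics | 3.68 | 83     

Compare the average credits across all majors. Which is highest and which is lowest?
SELECT major, AVG(credits)
FROM students
GROUP BY major
ORDER BY AVG(credits)

All groups:
  English: 62.25
  Economics: 85.83
  Chemistry: 87.20

Highest: Chemistry (87.20)
Lowest: English (62.25)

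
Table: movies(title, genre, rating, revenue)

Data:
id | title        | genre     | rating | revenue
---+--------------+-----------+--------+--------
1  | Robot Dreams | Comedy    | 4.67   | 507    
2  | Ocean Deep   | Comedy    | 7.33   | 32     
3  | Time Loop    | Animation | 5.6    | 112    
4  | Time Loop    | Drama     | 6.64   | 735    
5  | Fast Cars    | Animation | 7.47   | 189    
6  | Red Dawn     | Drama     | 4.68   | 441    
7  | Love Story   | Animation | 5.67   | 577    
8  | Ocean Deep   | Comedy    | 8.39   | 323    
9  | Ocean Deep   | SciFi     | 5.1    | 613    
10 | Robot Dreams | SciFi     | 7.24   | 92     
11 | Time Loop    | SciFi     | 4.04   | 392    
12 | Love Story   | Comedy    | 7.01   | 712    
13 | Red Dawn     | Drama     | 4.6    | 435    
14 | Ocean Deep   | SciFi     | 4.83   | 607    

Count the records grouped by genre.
SELECT genre, COUNT(*) as count
FROM movies
GROUP BY genre

Result:
  Animation: 3
  Comedy: 4
  Drama: 3
  SciFi: 4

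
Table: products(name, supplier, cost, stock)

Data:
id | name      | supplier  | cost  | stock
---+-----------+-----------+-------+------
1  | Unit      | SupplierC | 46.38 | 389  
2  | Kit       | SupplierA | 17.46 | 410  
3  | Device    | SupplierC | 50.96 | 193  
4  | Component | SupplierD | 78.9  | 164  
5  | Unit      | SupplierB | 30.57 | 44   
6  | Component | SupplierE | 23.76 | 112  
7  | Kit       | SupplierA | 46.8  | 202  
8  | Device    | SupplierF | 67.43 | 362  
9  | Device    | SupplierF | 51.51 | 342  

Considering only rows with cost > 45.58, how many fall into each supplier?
SELECT supplier, COUNT(*)
FROM products
WHERE cost > 45.58
GROUP BY supplier

Note: WHERE filters rows before grouping.

Result:
  SupplierA: 1
  SupplierC: 2
  SupplierD: 1
  SupplierF: 2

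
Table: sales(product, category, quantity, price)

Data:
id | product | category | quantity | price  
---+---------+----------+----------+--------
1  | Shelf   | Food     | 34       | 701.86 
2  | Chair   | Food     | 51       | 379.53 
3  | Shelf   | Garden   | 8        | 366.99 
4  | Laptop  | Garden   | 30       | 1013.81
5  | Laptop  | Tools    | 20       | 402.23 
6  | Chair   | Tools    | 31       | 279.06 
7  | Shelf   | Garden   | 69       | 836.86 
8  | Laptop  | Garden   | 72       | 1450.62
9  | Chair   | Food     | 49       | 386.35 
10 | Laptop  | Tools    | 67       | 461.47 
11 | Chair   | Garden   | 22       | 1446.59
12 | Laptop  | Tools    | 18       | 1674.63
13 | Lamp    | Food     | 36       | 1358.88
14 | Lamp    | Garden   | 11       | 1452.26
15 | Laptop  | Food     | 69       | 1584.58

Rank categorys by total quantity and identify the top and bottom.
SELECT category, SUM(quantity)
FROM sales
GROUP BY category
ORDER BY SUM(quantity)

All groups:
  Tools: 136
  Garden: 212
  Food: 239

Highest: Food (239)
Lowest: Tools (136)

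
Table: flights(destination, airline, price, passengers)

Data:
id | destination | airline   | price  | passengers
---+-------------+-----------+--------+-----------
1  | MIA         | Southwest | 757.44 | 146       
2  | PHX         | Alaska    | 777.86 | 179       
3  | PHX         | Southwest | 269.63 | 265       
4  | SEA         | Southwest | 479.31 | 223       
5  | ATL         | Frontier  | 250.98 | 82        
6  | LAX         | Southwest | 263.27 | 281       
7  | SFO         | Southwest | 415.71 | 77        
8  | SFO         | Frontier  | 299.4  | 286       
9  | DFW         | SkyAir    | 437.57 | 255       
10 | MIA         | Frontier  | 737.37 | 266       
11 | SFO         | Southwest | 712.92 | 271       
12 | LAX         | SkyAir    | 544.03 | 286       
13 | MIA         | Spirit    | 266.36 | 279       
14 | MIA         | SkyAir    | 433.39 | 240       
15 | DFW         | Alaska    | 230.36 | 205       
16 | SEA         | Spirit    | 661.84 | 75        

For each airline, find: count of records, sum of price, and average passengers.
SELECT airline,
       COUNT(*) as cnt,
       SUM(price) as total_price,
       AVG(passengers) as avg_passengers
FROM flights
GROUP BY airline

Result:
  Alaska: 2 records, 1008.22 total price, 192.00 avg passengers
  Frontier: 3 records, 1287.75 total price, 211.33 avg passengers
  SkyAir: 3 records, 1414.99 total price, 260.33 avg passengers
  Southwest: 6 records, 2898.28 total price, 210.50 avg passengers
  Spirit: 2 records, 928.20 total price, 177.00 avg passengers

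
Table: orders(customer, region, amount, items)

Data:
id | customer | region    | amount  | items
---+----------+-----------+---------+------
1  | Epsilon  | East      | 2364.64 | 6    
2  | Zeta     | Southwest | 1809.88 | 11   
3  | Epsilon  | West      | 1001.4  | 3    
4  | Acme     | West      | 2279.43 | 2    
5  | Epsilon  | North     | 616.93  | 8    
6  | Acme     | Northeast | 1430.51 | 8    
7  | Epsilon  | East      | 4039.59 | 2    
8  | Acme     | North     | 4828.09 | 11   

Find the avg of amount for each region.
SELECT region, AVG(amount) as result
FROM orders
GROUP BY region

Result:
  East: 3202.12
  North: 2722.51
  Northeast: 1430.51
  Southwest: 1809.88
  West: 1640.42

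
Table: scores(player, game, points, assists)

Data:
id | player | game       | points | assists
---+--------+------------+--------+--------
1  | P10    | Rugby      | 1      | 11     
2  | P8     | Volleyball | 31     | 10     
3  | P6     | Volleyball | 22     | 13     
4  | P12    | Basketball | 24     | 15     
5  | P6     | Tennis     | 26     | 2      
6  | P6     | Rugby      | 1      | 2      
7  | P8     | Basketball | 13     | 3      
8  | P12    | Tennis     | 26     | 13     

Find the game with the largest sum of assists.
SELECT game, SUM(assists) as val
FROM scores
GROUP BY game
ORDER BY val DESC
LIMIT 1

Result: Volleyball with sum(assists) = 23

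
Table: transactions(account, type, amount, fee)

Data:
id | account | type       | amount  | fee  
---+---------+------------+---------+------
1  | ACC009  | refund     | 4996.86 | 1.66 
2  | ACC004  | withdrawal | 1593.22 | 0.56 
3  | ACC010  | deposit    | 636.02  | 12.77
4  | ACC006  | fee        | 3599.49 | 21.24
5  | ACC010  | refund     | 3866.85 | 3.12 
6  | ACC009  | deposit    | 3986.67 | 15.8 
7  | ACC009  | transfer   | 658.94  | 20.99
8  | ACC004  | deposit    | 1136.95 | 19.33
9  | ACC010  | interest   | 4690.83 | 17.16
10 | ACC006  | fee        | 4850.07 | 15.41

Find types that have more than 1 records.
SELECT type, COUNT(*) as cnt
FROM transactions
GROUP BY type
HAVING COUNT(*) > 1

Result:
  deposit: 3
  fee: 2
  refund: 2

Note: HAVING filters groups after aggregation, WHERE filters rows before.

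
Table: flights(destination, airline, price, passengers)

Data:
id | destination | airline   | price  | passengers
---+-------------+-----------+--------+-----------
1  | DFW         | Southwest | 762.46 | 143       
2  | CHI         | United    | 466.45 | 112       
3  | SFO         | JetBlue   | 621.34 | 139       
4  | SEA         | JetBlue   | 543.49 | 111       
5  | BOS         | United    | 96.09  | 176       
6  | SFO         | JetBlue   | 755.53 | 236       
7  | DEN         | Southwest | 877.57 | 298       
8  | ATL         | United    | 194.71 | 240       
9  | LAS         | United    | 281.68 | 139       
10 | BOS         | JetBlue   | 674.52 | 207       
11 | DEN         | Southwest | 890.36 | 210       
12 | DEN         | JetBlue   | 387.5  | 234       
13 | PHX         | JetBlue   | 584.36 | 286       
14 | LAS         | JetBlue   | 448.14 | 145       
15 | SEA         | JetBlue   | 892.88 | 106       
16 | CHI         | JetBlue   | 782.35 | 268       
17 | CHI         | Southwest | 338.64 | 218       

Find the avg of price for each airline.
SELECT airline, AVG(price) as result
FROM flights
GROUP BY airline

Result:
  JetBlue: 632.23
  Southwest: 717.26
  United: 259.73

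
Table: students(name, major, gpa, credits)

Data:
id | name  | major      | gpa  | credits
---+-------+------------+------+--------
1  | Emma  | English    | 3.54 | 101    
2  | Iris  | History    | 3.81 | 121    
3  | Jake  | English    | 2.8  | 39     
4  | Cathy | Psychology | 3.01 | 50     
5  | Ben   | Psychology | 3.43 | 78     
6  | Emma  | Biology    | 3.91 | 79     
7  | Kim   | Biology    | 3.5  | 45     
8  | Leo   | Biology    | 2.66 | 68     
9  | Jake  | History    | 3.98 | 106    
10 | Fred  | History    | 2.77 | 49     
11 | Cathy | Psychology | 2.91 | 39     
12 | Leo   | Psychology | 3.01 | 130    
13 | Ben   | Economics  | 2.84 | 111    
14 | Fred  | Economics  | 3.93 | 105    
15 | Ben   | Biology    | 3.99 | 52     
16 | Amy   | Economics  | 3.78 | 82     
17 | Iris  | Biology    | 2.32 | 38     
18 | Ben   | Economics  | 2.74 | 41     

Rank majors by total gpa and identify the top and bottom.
SELECT major, SUM(gpa)
FROM students
GROUP BY major
ORDER BY SUM(gpa)

All groups:
  English: 6.34
  History: 10.56
  Psychology: 12.36
  Economics: 13.29
  Biology: 16.38

Highest: Biology (16.38)
Lowest: English (6.34)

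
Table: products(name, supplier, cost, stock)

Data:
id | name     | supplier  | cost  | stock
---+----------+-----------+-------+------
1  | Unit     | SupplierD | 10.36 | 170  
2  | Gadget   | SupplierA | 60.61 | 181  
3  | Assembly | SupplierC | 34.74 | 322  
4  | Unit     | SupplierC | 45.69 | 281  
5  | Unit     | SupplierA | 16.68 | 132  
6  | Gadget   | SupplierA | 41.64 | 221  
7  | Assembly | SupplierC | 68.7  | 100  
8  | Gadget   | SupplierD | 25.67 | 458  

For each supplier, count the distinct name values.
SELECT supplier, COUNT(DISTINCT name)
FROM products
GROUP BY supplier

Result:
  SupplierA: 2 distinct
  SupplierC: 2 distinct
  SupplierD: 2 distinct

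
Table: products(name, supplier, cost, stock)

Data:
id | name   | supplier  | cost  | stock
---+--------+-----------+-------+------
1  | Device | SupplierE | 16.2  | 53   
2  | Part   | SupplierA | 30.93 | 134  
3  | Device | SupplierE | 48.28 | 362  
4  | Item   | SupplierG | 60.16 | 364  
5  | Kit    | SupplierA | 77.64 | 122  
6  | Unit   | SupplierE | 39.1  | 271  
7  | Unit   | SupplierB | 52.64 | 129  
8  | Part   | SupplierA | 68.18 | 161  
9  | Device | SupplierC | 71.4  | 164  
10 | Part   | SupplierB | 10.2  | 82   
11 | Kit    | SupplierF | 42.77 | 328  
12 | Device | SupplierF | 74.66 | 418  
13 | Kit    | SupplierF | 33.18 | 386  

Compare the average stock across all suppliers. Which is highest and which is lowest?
SELECT supplier, AVG(stock)
FROM products
GROUP BY supplier
ORDER BY AVG(stock)

All groups:
  SupplierB: 105.50
  SupplierA: 139.00
  SupplierC: 164.00
  SupplierE: 228.67
  SupplierG: 364.00
  SupplierF: 377.33

Highest: SupplierF (377.33)
Lowest: SupplierB (105.50)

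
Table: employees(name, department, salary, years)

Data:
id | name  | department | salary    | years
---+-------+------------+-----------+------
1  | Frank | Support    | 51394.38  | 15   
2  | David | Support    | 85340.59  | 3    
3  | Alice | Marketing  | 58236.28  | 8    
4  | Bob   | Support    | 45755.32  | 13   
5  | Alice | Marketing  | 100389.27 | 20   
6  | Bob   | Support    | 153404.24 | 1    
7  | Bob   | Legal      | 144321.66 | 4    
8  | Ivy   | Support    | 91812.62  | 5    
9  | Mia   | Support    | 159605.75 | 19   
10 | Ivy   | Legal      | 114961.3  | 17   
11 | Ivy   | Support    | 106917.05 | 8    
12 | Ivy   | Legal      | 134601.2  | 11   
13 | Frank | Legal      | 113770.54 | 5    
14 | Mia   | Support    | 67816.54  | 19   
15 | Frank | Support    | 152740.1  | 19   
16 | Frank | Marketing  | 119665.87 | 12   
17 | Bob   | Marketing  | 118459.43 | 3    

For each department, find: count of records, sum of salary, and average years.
SELECT department,
       COUNT(*) as cnt,
       SUM(salary) as total_salary,
       AVG(years) as avg_years
FROM employees
GROUP BY department

Result:
  Legal: 4 records, 507654.70 total salary, 9.25 avg years
  Marketing: 4 records, 396750.85 total salary, 10.75 avg years
  Support: 9 records, 914786.59 total salary, 11.33 avg years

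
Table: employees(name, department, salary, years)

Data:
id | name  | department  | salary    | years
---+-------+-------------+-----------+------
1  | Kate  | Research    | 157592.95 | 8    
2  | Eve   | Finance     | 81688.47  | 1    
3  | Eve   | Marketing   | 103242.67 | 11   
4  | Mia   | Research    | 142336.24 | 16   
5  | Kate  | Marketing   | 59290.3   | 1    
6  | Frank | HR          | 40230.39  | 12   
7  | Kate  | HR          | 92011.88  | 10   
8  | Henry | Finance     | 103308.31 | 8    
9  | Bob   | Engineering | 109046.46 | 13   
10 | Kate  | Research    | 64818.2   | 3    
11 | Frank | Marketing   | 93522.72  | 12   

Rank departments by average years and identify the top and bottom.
SELECT department, AVG(years)
FROM employees
GROUP BY department
ORDER BY AVG(years)

All groups:
  Finance: 4.50
  Marketing: 8.00
  Research: 9.00
  HR: 11.00
  Engineering: 13.00

Highest: Engineering (13.00)
Lowest: Finance (4.50)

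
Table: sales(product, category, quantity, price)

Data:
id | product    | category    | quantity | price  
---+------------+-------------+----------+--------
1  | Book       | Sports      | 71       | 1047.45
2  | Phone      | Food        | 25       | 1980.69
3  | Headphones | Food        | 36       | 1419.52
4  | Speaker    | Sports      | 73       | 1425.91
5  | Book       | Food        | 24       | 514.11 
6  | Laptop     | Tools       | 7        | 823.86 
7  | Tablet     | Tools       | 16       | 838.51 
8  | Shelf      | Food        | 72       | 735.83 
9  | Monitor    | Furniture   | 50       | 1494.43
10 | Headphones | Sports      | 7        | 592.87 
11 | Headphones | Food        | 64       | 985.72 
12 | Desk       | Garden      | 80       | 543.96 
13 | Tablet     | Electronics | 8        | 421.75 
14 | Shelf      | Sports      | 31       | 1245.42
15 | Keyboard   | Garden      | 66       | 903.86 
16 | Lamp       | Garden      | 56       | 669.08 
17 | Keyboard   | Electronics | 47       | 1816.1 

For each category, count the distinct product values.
SELECT category, COUNT(DISTINCT product)
FROM sales
GROUP BY category

Result:
  Electronics: 2 distinct
  Food: 4 distinct
  Furniture: 1 distinct
  Garden: 3 distinct
  Sports: 4 distinct
  Tools: 2 distinct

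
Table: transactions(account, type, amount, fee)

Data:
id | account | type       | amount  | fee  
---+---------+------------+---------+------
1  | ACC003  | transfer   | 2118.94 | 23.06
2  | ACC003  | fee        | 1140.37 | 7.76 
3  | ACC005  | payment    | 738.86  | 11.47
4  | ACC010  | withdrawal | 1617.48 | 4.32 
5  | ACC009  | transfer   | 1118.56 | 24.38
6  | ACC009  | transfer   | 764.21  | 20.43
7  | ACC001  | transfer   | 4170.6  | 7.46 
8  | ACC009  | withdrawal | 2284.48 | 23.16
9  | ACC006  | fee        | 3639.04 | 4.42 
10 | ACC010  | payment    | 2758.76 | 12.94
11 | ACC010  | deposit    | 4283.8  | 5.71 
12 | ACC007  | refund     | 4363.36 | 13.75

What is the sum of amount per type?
SELECT type, SUM(amount) as result
FROM transactions
GROUP BY type

Result:
  deposit: 4283.80
  fee: 4779.41
  payment: 3497.62
  refund: 4363.36
  transfer: 8172.31
  withdrawal: 3901.96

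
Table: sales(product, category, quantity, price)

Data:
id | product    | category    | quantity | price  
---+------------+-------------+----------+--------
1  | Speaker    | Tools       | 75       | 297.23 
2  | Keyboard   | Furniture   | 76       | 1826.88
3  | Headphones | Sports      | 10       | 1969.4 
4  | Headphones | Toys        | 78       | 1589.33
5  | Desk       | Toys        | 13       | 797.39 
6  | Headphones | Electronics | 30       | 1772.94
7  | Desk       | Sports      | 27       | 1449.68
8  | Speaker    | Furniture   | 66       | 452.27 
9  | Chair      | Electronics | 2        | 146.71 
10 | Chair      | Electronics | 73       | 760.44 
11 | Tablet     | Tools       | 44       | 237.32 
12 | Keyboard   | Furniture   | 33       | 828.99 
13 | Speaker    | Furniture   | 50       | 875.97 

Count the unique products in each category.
SELECT category, COUNT(DISTINCT product)
FROM sales
GROUP BY category

Result:
  Electronics: 2 distinct
  Furniture: 2 distinct
  Sports: 2 distinct
  Tools: 2 distinct
  Toys: 2 distinct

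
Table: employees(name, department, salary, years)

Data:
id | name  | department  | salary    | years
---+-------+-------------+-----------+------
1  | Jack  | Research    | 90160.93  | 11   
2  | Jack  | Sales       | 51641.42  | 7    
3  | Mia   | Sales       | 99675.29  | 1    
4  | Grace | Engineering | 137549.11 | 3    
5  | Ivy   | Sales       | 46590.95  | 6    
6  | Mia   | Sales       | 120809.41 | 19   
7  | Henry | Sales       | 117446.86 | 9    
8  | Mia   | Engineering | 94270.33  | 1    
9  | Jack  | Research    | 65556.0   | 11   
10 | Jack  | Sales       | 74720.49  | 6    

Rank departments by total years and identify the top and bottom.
SELECT department, SUM(years)
FROM employees
GROUP BY department
ORDER BY SUM(years)

All groups:
  Engineering: 4
  Research: 22
  Sales: 48

Highest: Sales (48)
Lowest: Engineering (4)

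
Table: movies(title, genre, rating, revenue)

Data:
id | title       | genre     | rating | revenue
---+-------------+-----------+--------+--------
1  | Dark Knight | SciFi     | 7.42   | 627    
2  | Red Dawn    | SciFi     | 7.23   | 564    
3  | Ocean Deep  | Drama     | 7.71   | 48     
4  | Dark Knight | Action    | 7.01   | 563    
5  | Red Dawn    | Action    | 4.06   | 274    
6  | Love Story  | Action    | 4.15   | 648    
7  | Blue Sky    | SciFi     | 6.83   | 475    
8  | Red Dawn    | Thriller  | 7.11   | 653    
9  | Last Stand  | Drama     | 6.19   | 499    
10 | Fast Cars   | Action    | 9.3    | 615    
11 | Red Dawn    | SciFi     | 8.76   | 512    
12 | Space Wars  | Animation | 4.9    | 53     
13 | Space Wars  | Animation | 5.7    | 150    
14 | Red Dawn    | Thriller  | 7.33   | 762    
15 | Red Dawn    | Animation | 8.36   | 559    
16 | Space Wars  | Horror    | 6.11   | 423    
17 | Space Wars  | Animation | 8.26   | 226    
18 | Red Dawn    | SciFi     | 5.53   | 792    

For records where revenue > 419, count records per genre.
SELECT genre, COUNT(*)
FROM movies
WHERE revenue > 419
GROUP BY genre

Note: WHERE filters rows before grouping.

Result:
  Action: 3
  Animation: 1
  Drama: 1
  Horror: 1
  SciFi: 5
  Thriller: 2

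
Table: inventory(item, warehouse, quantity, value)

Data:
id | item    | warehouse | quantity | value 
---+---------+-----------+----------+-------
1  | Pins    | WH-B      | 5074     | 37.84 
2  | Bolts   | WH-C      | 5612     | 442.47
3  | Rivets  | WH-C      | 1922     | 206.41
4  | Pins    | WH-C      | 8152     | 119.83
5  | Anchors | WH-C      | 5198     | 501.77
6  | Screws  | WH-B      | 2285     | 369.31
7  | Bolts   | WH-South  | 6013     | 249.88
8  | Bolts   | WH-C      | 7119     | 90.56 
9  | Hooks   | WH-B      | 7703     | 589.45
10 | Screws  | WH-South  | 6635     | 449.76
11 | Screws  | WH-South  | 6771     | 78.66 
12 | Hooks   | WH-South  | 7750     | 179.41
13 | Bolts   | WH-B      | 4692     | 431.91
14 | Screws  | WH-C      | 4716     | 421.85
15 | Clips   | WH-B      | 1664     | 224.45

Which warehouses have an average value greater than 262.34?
SELECT warehouse, AVG(value)
FROM inventory
GROUP BY warehouse
HAVING AVG(value) > 262.34

Result:
  WH-B: avg=330.59
  WH-C: avg=297.15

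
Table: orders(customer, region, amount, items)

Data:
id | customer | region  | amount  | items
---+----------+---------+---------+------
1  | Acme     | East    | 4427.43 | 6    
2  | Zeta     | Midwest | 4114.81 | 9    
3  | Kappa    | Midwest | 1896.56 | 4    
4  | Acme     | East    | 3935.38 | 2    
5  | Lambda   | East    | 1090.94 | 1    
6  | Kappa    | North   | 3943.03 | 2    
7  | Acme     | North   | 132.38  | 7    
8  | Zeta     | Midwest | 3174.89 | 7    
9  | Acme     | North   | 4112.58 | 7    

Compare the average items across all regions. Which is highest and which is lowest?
SELECT region, AVG(items)
FROM orders
GROUP BY region
ORDER BY AVG(items)

All groups:
  East: 3.00
  North: 5.33
  Midwest: 6.67

Highest: Midwest (6.67)
Lowest: East (3.00)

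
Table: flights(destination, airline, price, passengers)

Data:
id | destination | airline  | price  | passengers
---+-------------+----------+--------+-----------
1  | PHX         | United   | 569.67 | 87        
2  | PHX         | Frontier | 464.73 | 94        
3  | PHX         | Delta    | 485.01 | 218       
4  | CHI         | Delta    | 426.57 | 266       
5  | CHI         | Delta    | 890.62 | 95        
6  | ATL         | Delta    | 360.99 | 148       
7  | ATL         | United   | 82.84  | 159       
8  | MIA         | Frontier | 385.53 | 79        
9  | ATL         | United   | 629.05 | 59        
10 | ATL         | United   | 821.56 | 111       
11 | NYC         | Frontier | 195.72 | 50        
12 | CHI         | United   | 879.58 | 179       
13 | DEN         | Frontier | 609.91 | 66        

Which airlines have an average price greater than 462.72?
SELECT airline, AVG(price)
FROM flights
GROUP BY airline
HAVING AVG(price) > 462.72

Result:
  Delta: avg=540.80
  United: avg=596.54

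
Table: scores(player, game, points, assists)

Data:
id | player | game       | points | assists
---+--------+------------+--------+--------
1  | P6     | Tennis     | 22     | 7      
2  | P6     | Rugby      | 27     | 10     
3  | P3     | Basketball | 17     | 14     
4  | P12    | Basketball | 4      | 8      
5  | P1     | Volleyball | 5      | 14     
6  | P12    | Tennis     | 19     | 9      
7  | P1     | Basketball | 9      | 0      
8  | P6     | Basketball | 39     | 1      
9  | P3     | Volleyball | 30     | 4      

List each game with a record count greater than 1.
SELECT game, COUNT(*) as cnt
FROM scores
GROUP BY game
HAVING COUNT(*) > 1

Result:
  Basketball: 4
  Tennis: 2
  Volleyball: 2

Note: HAVING filters groups after aggregation, WHERE filters rows before.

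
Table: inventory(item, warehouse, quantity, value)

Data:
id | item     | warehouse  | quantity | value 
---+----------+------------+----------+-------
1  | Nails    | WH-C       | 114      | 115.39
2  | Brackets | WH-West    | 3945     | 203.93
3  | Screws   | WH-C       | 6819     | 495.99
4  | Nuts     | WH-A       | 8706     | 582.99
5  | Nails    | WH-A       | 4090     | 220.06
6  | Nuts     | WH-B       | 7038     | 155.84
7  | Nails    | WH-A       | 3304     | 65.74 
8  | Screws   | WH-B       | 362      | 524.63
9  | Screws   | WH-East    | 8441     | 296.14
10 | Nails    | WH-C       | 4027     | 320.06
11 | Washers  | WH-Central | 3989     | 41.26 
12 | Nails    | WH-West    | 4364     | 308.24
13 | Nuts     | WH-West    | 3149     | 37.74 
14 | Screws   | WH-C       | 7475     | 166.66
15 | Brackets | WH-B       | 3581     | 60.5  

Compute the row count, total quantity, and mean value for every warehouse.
SELECT warehouse,
       COUNT(*) as cnt,
       SUM(quantity) as total_quantity,
       AVG(value) as avg_value
FROM inventory
GROUP BY warehouse

Result:
  WH-A: 3 records, 16100 total quantity, 289.60 avg value
  WH-B: 3 records, 10981 total quantity, 246.99 avg value
  WH-C: 4 records, 18435 total quantity, 274.53 avg value
  WH-Central: 1 records, 3989 total quantity, 41.26 avg value
  WH-East: 1 records, 8441 total quantity, 296.14 avg value
  WH-West: 3 records, 11458 total quantity, 183.30 avg value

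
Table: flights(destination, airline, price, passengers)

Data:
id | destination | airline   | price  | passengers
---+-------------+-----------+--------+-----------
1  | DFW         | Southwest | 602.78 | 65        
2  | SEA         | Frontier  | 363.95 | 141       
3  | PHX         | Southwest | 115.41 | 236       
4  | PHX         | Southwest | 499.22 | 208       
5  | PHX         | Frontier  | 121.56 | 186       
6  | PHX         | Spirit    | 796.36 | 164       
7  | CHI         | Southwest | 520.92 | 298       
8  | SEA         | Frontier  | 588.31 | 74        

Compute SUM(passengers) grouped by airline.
SELECT airline, SUM(passengers) as result
FROM flights
GROUP BY airline

Result:
  Frontier: 401
  Southwest: 807
  Spirit: 164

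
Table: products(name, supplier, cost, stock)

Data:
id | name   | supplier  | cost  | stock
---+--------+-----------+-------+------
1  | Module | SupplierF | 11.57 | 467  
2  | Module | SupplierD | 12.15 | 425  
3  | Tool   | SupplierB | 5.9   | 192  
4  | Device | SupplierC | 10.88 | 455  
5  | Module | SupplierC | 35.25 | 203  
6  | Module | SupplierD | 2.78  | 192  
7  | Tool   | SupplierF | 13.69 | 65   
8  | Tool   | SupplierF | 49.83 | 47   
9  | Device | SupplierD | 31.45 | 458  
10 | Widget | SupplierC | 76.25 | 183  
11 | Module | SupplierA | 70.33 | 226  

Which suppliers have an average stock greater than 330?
SELECT supplier, AVG(stock)
FROM products
GROUP BY supplier
HAVING AVG(stock) > 330

Result:
  SupplierD: avg=358.33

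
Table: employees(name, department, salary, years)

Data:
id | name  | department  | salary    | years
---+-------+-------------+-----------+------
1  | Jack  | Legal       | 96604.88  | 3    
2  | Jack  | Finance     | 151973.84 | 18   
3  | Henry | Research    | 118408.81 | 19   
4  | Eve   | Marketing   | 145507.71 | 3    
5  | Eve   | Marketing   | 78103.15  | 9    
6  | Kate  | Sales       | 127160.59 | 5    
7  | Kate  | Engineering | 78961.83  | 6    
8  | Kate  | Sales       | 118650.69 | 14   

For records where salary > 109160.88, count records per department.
SELECT department, COUNT(*)
FROM employees
WHERE salary > 109160.88
GROUP BY department

Note: WHERE filters rows before grouping.

Result:
  Finance: 1
  Marketing: 1
  Research: 1
  Sales: 2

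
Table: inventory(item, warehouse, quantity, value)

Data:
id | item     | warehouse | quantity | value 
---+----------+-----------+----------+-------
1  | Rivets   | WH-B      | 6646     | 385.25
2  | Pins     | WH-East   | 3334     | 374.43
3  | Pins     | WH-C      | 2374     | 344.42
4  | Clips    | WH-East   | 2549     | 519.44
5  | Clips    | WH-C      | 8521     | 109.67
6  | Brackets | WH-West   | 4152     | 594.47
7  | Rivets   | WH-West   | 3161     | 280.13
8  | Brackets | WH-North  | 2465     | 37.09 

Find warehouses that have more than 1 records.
SELECT warehouse, COUNT(*) as cnt
FROM inventory
GROUP BY warehouse
HAVING COUNT(*) > 1

Result:
  WH-C: 2
  WH-East: 2
  WH-West: 2

Note: HAVING filters groups after aggregation, WHERE filters rows before.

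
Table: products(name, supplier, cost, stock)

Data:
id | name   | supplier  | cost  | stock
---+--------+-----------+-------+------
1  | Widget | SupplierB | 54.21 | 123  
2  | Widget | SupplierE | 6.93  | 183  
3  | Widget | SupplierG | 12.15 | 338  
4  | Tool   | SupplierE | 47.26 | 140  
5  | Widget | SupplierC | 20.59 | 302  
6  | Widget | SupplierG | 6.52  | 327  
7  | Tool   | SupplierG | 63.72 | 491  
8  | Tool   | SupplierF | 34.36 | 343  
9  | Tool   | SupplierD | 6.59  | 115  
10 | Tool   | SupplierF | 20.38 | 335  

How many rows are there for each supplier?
SELECT supplier, COUNT(*) as count
FROM products
GROUP BY supplier

Result:
  SupplierB: 1
  SupplierC: 1
  SupplierD: 1
  SupplierE: 2
  SupplierF: 2
  SupplierG: 3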